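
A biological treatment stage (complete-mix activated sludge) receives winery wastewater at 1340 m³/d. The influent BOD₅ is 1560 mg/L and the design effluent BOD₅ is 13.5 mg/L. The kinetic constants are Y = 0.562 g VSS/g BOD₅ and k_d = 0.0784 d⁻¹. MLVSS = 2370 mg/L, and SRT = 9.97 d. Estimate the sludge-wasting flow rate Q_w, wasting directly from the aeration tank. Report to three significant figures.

From the SRT design equation V = Y Q (S₀−S) θ_c / [X (1 + k_d θ_c)] = 0.562 × 1340 × (1560 − 13.5) × 9.97 / [2370 × (1 + 0.0784 × 9.97)] = 1.16×10^7 / 4223 = 2750 m³.
Wasting from the aeration tank: Q_w = V / θ_c = 2750 / 9.97 = 275.8 m³/d.

Q_w ≈ 276 m³/d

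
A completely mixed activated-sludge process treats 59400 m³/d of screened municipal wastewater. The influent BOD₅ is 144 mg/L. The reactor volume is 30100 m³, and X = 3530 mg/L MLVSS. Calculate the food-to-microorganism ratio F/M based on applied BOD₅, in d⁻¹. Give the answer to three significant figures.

Food-to-microorganism ratio F/M = Q S₀ / (V X) = 59400 × 144 / (30100 × 3530) = 0.08050 d⁻¹.

F/M ≈ 0.0805 d⁻¹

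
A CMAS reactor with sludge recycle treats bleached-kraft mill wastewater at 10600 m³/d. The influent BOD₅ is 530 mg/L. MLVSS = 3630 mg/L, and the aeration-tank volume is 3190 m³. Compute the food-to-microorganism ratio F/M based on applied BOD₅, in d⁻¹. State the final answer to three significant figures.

F/M = applied load / biomass = Q·S₀/(V·X) = 10600 × 530 / (3190 × 3630) = 0.4852 d⁻¹.

F/M ≈ 0.485 d⁻¹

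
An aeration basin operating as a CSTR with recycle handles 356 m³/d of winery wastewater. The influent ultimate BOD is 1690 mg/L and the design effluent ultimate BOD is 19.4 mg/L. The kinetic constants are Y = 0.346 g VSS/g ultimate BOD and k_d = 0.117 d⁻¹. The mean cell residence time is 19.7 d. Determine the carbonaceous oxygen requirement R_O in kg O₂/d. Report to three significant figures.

R_O ≈ 506 kg O₂/d

Y_obs = Y / (1 + k_d θ_c) = 0.346 / (1 + 0.117 × 19.7) = 0.346 / 3.305 = 0.1047.
Substrate removed = Q·(S₀ − S) = 356 m³/d × (1690 − 19.4) g/m³ = 5.95×10^5 g/d = 594.7 kg/d.
Biomass synthesised: P_X = Y_obs × 594.7 = 62.26 kg VSS/d.
R_O = Q·ΔS − 1.42 P_X = 594.7 − 88.42 = 506.3 kg O₂/d.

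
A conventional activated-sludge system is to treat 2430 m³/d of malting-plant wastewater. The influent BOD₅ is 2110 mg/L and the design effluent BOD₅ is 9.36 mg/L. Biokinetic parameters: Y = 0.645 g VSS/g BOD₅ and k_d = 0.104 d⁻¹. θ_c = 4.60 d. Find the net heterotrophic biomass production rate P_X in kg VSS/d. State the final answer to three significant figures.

The observed yield is Y_obs = Y/(1 + k_d·θ_c) = 0.645 / (1 + 0.104 × 4.60) = 0.645 / 1.478 = 0.4363 g VSS per g BOD₅ removed.
Substrate removed = Q·(S₀ − S) = 2430 m³/d × (2110 − 9.36) g/m³ = 5.1×10^6 g/d = 5105 kg/d.
Biomass produced: P_X = Y_obs·Q·ΔS = 0.4363 × 5105 ≈ 2227 kg VSS/d.

P_X ≈ 2230 kg VSS/d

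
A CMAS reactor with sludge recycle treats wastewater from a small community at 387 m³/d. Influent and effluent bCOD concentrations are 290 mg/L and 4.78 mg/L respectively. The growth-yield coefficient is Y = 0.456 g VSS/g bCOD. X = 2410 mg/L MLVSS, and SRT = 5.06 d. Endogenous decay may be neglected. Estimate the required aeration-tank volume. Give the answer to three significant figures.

V ≈ 106 m³

With k_d = 0 the design equation reduces to V = Y Q (S₀−S) θ_c / X = 0.456 × 387 × (290 − 4.78) × 5.06 / 2410 = 105.7 m³.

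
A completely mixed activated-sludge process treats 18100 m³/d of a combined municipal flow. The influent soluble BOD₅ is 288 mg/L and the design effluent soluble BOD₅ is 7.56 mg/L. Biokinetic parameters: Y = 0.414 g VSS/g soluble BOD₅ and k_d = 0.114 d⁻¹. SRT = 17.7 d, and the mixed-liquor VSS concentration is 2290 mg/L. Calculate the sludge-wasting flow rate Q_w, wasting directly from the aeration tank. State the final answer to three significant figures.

Steady-state biomass mass balance: V·X·(1 + k_d·θ_c) = Y·Q·(S₀ − S)·θ_c, so V = 0.414 × 18100 × (288 − 7.56) × 17.7 / [2290 × (1 + 0.114 × 17.7)] = 3.72×10^7 / 6911 = 5382 m³.
With mixed-liquor wasting, θ_c = V/Q_w, so Q_w = V/θ_c = 5382/17.7 = 304.1 m³/d.

Q_w ≈ 304 m³/d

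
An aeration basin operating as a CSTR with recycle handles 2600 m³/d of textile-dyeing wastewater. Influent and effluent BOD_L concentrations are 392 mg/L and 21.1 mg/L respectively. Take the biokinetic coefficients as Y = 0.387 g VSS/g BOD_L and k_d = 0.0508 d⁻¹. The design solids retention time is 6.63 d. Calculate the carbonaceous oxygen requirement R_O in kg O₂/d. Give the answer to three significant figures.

Observed yield with endogenous decay: Y_obs = Y / (1 + k_d·θ_c) = 0.387 / (1 + 0.0508 × 6.63) = 0.387 / 1.337 = 0.2895 g VSS/g BOD_L.
Mass of BOD_L removed per day: Q(S₀ − S) = 2600 × 370.9 g/m³ = 964.3 kg/d.
Net sludge production P_X = 0.2895 × 964.3 = 279.2 kg VSS/d.
R_O = Q·(S₀ − S) − 1.42·P_X = 964.3 − 1.42 × 279.2 = 567.9 kg O₂/d.

R_O ≈ 568 kg O₂/d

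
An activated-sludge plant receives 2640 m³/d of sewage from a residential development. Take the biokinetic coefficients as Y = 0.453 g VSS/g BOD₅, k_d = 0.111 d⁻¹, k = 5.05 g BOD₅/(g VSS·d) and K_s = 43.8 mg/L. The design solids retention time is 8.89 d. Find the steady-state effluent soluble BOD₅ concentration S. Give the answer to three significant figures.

S ≈ 4.74 mg/L

Effluent substrate depends only on kinetics and SRT: S = K_s(1 + k_d θ_c) / [θ_c(Yk − k_d) − 1] = 43.8 × (1 + 0.111 × 8.89) / [8.89 × (0.453 × 5.05 − 0.111) − 1] = 87.02 / 18.35 = 4.742 mg/L.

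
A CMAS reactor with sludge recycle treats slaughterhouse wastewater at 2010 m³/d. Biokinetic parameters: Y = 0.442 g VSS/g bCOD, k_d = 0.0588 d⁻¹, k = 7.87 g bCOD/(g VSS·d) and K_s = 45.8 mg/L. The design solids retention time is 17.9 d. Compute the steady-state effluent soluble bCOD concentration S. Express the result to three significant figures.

Effluent substrate depends only on kinetics and SRT: S = K_s(1 + k_d θ_c) / [θ_c(Yk − k_d) − 1] = 45.8 × (1 + 0.0588 × 17.9) / [17.9 × (0.442 × 7.87 − 0.0588) − 1] = 94.01 / 60.21 = 1.561 mg/L.

S ≈ 1.56 mg/L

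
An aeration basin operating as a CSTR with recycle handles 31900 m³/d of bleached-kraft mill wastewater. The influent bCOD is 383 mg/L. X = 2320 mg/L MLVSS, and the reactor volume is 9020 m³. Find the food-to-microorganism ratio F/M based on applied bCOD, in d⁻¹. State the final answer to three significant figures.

F/M ≈ 0.584 d⁻¹

Food-to-microorganism ratio F/M = Q S₀ / (V X) = 31900 × 383 / (9020 × 2320) = 0.5838 d⁻¹.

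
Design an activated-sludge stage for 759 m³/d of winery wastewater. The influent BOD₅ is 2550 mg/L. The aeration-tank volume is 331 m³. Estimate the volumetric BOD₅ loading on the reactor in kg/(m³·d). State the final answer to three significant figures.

L_v = Q S₀ / V = 759 × 2550 × 10⁻³ / 331.0 = 5.847 kg/(m³·d).

L_v ≈ 5.85 kg BOD₅/(m³·d)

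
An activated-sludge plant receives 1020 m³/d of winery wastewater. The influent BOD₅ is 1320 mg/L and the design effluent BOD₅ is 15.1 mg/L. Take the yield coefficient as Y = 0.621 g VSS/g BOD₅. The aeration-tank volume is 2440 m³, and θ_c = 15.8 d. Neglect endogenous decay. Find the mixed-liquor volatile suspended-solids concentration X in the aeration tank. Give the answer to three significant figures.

X ≈ 5350 mg/L

Without decay, X = Y Q (S₀−S) θ_c / V = 0.621 × 1020 × (1320 − 15.1) × 15.8 / 2440 = 5352 mg/L.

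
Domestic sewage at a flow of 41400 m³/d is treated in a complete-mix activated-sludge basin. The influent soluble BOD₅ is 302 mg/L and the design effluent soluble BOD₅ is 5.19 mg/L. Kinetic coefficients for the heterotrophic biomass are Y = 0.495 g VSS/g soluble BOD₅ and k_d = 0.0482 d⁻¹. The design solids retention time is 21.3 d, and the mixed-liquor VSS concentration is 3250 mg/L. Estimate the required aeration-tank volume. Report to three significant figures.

From the SRT design equation V = Y Q (S₀−S) θ_c / [X (1 + k_d θ_c)] = 0.495 × 41400 × (302 − 5.19) × 21.3 / [3250 × (1 + 0.0482 × 21.3)] = 1.3×10^8 / 6587 = 19670 m³.

V ≈ 19700 m³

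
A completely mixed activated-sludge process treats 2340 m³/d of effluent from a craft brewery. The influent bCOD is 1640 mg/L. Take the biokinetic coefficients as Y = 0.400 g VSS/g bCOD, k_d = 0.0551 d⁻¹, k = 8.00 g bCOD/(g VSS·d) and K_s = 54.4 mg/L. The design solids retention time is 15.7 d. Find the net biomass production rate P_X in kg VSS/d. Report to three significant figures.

P_X ≈ 822 kg VSS/d

Effluent substrate depends only on kinetics and SRT: S = K_s(1 + k_d θ_c) / [θ_c(Yk − k_d) − 1] = 54.4 × (1 + 0.0551 × 15.7) / [15.7 × (0.400 × 8.00 − 0.0551) − 1] = 101.5 / 48.37 = 2.097 mg/L.
The observed yield is Y_obs = Y/(1 + k_d·θ_c) = 0.400 / (1 + 0.0551 × 15.7) = 0.400 / 1.865 = 0.2145 g VSS per g bCOD removed.
Mass of bCOD removed per day: Q(S₀ − S) = 2340 × 1638 g/m³ = 3833 kg/d.
Biomass produced: P_X = Y_obs·Q·ΔS = 0.2145 × 3833 ≈ 822.0 kg VSS/d.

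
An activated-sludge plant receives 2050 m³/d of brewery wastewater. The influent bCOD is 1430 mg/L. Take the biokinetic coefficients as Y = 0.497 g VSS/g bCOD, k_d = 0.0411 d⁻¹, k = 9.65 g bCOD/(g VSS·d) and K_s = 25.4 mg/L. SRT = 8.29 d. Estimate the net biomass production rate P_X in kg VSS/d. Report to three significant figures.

P_X ≈ 1090 kg VSS/d

Effluent substrate depends only on kinetics and SRT: S = K_s(1 + k_d θ_c) / [θ_c(Yk − k_d) − 1] = 25.4 × (1 + 0.0411 × 8.29) / [8.29 × (0.497 × 9.65 − 0.0411) − 1] = 34.05 / 38.42 = 0.8864 mg/L.
Correct the yield for decay: Y_obs = Y/(1 + k_d θ_c) = 0.497 / (1 + 0.0411 × 8.29) = 0.497 / 1.341 = 0.3707.
Mass of bCOD removed per day: Q(S₀ − S) = 2050 × 1429 g/m³ = 2930 kg/d.
P_X = Y_obs · Q(S₀ − S) = 0.3707 × 2930 = 1086 kg VSS/d.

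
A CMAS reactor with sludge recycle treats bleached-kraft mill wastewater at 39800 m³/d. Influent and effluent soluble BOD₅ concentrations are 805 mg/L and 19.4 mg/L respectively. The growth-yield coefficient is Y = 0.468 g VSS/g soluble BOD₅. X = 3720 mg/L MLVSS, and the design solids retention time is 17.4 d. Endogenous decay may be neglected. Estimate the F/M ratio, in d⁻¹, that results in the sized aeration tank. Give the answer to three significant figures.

V·X = Y·Q·ΔS·θ_c gives V = 0.468 × 39800 × (805 − 19.4) × 17.4 / 3720 = 68444 m³.
F/M = applied load / biomass = Q·S₀/(V·X) = 39800 × 805 / (68444 × 3720) = 0.1258 d⁻¹.

F/M ≈ 0.126 d⁻¹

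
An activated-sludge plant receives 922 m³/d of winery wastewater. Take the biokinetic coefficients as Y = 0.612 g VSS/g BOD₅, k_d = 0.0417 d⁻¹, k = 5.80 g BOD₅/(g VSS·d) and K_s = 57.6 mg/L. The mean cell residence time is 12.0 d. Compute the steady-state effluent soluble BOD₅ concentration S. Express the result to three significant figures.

For a completely mixed reactor with recycle the Lawrence–McCarty relation gives S = K_s·(1 + k_d·θ_c) / [θ_c·(Y·k − k_d) − 1] = 57.6 × (1 + 0.0417 × 12.0) / [12.0 × (0.612 × 5.80 − 0.0417) − 1] = 86.42 / 41.09 = 2.103 mg/L.

S ≈ 2.10 mg/L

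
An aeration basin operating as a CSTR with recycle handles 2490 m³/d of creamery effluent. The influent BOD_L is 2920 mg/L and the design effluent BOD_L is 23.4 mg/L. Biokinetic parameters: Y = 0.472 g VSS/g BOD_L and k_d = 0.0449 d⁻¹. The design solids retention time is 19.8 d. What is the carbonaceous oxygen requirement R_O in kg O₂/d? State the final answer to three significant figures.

Y_obs = Y / (1 + k_d θ_c) = 0.472 / (1 + 0.0449 × 19.8) = 0.472 / 1.889 = 0.2499.
Substrate removed = Q·(S₀ − S) = 2490 m³/d × (2920 − 23.4) g/m³ = 7.21×10^6 g/d = 7213 kg/d.
Net sludge production P_X = 0.2499 × 7213 = 1802 kg VSS/d.
R_O = Q·(S₀ − S) − 1.42·P_X = 7213 − 1.42 × 1802 = 4653 kg O₂/d.

R_O ≈ 4650 kg O₂/d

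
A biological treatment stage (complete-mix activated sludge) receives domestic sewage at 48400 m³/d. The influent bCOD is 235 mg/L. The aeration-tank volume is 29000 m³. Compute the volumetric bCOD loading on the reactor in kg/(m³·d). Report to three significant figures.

Applied bCOD load per unit volume = Q·S₀/V = (48400 × 235/1000)/29000 = 0.3922 kg bCOD·m⁻³·d⁻¹.

L_v ≈ 0.392 kg bCOD/(m³·d)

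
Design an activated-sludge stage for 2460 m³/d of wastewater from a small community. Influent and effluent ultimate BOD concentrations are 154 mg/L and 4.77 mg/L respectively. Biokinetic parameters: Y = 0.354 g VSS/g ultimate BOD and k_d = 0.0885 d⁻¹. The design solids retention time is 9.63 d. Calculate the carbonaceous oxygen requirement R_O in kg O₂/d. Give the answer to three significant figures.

Observed yield with endogenous decay: Y_obs = Y / (1 + k_d·θ_c) = 0.354 / (1 + 0.0885 × 9.63) = 0.354 / 1.852 = 0.1911 g VSS/g ultimate BOD.
ΔS = 154 − 4.77 = 149.2 mg/L, so the substrate removal rate is 2460 × 149.2/1000 = 367.1 kg ultimate BOD/d.
Biomass synthesised: P_X = Y_obs × 367.1 = 70.16 kg VSS/d.
Carbonaceous O₂ demand = substrate oxidised − cell-mass equivalent = 367.1 − 1.42 × 70.16 = 267.5 kg O₂/d.

R_O ≈ 267 kg O₂/d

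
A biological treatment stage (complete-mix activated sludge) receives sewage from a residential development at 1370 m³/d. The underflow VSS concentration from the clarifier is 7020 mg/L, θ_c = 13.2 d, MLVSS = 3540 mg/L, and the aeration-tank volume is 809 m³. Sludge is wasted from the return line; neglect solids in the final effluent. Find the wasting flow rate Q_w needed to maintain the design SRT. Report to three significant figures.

θ_c = V·X/(Q_w·X_r) when wasting from the recycle, so Q_w = V·X/(θ_c·X_r) = 809.0 × 3540 / (13.2 × 7020) = 30.91 m³/d.

Q_w ≈ 30.9 m³/d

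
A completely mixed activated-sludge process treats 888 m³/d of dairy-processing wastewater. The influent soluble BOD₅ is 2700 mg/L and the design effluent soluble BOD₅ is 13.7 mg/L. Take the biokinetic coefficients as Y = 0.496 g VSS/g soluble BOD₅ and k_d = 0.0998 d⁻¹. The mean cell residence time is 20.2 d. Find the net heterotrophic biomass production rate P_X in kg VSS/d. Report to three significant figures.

The observed yield is Y_obs = Y/(1 + k_d·θ_c) = 0.496 / (1 + 0.0998 × 20.2) = 0.496 / 3.016 = 0.1645 g VSS per g soluble BOD₅ removed.
Substrate removed = Q·(S₀ − S) = 888 m³/d × (2700 − 13.7) g/m³ = 2.39×10^6 g/d = 2385 kg/d.
Biomass produced: P_X = Y_obs·Q·ΔS = 0.1645 × 2385 ≈ 392.3 kg VSS/d.

P_X ≈ 392 kg VSS/d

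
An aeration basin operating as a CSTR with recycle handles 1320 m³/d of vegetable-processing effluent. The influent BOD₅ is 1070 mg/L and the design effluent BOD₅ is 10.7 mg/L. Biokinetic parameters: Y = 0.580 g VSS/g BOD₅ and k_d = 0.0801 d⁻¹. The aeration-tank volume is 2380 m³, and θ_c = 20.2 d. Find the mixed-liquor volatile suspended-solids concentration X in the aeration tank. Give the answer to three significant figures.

From V·X·(1 + k_d·θ_c) = Y·Q·(S₀ − S)·θ_c: X = 0.580 × 1320 × (1070 − 10.7) × 20.2 / [2380 × (1 + 0.0801 × 20.2)] = 2629 mg/L.

X ≈ 2630 mg/L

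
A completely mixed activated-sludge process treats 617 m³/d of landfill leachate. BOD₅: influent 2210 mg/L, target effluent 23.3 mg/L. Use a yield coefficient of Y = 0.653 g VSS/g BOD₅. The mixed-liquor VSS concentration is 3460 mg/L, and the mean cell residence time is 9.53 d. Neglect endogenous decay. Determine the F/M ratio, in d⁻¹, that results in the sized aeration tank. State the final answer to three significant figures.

Biomass mass balance (decay neglected): V·X = Y·Q·(S₀ − S)·θ_c, so V = 0.653 × 617 × (2210 − 23.3) × 9.53 / 3460 = 2427 m³.
F/M = applied load / biomass = Q·S₀/(V·X) = 617 × 2210 / (2427 × 3460) = 0.1624 d⁻¹.

F/M ≈ 0.162 d⁻¹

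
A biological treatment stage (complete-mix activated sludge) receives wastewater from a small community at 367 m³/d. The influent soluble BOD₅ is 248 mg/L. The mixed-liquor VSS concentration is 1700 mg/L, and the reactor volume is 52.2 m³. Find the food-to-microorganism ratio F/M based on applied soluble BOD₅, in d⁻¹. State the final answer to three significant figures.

F/M ≈ 1.03 d⁻¹

Food-to-microorganism ratio F/M = Q S₀ / (V X) = 367 × 248 / (52.20 × 1700) = 1.026 d⁻¹.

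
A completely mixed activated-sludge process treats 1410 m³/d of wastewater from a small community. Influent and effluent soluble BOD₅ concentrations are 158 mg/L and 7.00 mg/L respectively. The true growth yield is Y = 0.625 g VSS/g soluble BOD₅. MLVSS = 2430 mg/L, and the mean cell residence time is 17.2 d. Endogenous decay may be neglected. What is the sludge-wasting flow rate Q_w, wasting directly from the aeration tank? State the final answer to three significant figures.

With k_d = 0 the design equation reduces to V = Y Q (S₀−S) θ_c / X = 0.625 × 1410 × (158 − 7.00) × 17.2 / 2430 = 941.9 m³.
For wasting at MLVSS concentration, Q_w = V/θ_c = 941.9/17.2 = 54.76 m³/d.

Q_w ≈ 54.8 m³/d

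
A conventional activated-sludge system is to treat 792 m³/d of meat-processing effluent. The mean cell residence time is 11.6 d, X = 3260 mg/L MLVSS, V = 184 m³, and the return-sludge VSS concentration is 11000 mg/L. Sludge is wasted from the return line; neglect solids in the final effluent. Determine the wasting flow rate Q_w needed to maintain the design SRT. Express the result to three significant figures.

Q_w ≈ 4.70 m³/d

Q_w = (V·X)/(θ_c X_r) = 184.0 × 3260 / (11.6 × 11000) = 4.701 m³/d.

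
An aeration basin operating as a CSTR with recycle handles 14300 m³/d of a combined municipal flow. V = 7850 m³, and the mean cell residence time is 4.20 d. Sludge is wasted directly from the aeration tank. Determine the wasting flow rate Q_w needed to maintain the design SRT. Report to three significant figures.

Wasting from the aeration tank: Q_w = V / θ_c = 7850 / 4.20 = 1869 m³/d.

Q_w ≈ 1870 m³/d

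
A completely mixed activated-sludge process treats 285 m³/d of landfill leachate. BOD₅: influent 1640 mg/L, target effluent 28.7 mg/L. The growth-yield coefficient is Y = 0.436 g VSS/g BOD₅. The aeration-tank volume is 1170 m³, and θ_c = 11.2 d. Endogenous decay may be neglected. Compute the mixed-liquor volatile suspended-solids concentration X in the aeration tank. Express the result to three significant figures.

X ≈ 1920 mg/L

Without decay, X = Y Q (S₀−S) θ_c / V = 0.436 × 285 × (1640 − 28.7) × 11.2 / 1170 = 1917 mg/L.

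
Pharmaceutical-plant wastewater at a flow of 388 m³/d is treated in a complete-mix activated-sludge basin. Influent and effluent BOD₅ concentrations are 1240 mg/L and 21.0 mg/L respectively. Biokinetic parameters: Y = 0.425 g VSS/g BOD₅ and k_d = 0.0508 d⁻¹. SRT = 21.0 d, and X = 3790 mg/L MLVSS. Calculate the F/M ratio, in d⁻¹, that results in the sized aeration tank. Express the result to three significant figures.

Rearranging the biomass balance for a CMAS with decay, V = Y·Q·ΔS·θ_c / [X·(1+k_d θ_c)] = 0.425 × 388 × (1240 − 21.0) × 21.0 / [3790 × (1 + 0.0508 × 21.0)] = 4.22×10^6 / 7833 = 538.9 m³.
F/M = Q·S₀ / (V·X) = 388 × 1240 / (538.9 × 3790) = 0.2356 g BOD₅·(g VSS·d)⁻¹.

F/M ≈ 0.236 d⁻¹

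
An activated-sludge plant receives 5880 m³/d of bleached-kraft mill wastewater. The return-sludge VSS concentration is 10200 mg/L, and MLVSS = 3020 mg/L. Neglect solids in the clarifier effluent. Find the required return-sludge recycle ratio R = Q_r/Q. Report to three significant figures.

Solids balance on the clarifier gives (1+R)X = R·X_r, so R = X/(X_r − X) = 3020 / (10200 − 3020) = 0.4206.

R ≈ 0.421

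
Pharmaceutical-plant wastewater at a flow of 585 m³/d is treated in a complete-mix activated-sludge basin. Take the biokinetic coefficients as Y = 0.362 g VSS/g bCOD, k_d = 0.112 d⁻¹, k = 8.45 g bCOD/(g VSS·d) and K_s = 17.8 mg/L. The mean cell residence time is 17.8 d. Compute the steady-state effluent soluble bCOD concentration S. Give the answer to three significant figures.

Effluent substrate depends only on kinetics and SRT: S = K_s(1 + k_d θ_c) / [θ_c(Yk − k_d) − 1] = 17.8 × (1 + 0.112 × 17.8) / [17.8 × (0.362 × 8.45 − 0.112) − 1] = 53.29 / 51.45 = 1.036 mg/L.

S ≈ 1.04 mg/L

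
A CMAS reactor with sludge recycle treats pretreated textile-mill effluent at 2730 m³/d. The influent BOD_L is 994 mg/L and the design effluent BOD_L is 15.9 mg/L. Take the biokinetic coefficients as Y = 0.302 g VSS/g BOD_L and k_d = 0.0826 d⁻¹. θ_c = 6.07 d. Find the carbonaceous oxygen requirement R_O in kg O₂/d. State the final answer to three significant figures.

R_O ≈ 1910 kg O₂/d

Observed yield with endogenous decay: Y_obs = Y / (1 + k_d·θ_c) = 0.302 / (1 + 0.0826 × 6.07) = 0.302 / 1.501 = 0.2011 g VSS/g BOD_L.
Substrate removed = Q·(S₀ − S) = 2730 m³/d × (994 − 15.9) g/m³ = 2.67×10^6 g/d = 2670 kg/d.
Net sludge production P_X = 0.2011 × 2670 = 537.1 kg VSS/d.
R_O = Q·ΔS − 1.42 P_X = 2670 − 762.7 = 1908 kg O₂/d.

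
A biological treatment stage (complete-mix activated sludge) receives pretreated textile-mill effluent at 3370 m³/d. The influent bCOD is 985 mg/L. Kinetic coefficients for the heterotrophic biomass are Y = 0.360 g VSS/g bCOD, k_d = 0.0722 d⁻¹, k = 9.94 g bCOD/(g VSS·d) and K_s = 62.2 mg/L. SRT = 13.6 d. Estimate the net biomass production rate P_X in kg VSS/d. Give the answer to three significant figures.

Effluent substrate depends only on kinetics and SRT: S = K_s(1 + k_d θ_c) / [θ_c(Yk − k_d) − 1] = 62.2 × (1 + 0.0722 × 13.6) / [13.6 × (0.360 × 9.94 − 0.0722) − 1] = 123.3 / 46.68 = 2.641 mg/L.
The observed yield is Y_obs = Y/(1 + k_d·θ_c) = 0.360 / (1 + 0.0722 × 13.6) = 0.360 / 1.982 = 0.1816 g VSS per g bCOD removed.
ΔS = 985 − 2.64 = 982.4 mg/L, so the substrate removal rate is 3370 × 982.4/1000 = 3311 kg bCOD/d.
Biomass produced: P_X = Y_obs·Q·ΔS = 0.1816 × 3311 ≈ 601.3 kg VSS/d.

P_X ≈ 601 kg VSS/d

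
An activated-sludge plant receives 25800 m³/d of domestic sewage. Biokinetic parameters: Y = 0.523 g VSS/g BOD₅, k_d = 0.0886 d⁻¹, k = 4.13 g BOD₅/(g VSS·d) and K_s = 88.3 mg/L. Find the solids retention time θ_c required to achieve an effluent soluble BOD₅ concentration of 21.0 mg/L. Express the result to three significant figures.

θ_c ≈ 3.06 d

Specific growth rate at S = 21.0 mg/L: μ = YkS/(K_s+S) = 0.523·4.13·21.0/(88.3+21.0) = 0.4150 d⁻¹.
θ_c = 1/(μ − k_d) = 1/(0.4150 − 0.0886) = 1/0.3264 = 3.064 d.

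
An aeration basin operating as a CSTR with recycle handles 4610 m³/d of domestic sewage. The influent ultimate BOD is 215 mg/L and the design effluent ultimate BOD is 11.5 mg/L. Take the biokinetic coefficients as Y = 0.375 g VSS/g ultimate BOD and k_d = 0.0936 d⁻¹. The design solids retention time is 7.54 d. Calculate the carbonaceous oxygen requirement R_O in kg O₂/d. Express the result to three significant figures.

Correct the yield for decay: Y_obs = Y/(1 + k_d θ_c) = 0.375 / (1 + 0.0936 × 7.54) = 0.375 / 1.706 = 0.2198.
Substrate removed = Q·(S₀ − S) = 4610 m³/d × (215 − 11.5) g/m³ = 9.38×10^5 g/d = 938.1 kg/d.
Net sludge production P_X = 0.2198 × 938.1 = 206.2 kg VSS/d.
R_O = Q·ΔS − 1.42 P_X = 938.1 − 292.9 = 645.3 kg O₂/d.

R_O ≈ 645 kg O₂/d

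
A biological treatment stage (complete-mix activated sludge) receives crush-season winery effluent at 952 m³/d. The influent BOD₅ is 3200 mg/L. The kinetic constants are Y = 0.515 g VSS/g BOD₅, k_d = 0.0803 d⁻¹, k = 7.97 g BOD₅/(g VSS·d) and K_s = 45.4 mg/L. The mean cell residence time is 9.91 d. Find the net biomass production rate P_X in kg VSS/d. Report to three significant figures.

From the Monod/SRT balance for a CMAS, S = K_s·(1+k_d θ_c)/[θ_c·(Y k − k_d) − 1] = 45.4 × (1 + 0.0803 × 9.91) / [9.91 × (0.515 × 7.97 − 0.0803) − 1] = 81.53 / 38.88 = 2.097 mg/L.
Y_obs = Y / (1 + k_d θ_c) = 0.515 / (1 + 0.0803 × 9.91) = 0.515 / 1.796 = 0.2868.
ΔS = 3200 − 2.10 = 3198 mg/L, so the substrate removal rate is 952 × 3198/1000 = 3044 kg BOD₅/d.
Biomass produced: P_X = Y_obs·Q·ΔS = 0.2868 × 3044 ≈ 873.1 kg VSS/d.

P_X ≈ 873 kg VSS/d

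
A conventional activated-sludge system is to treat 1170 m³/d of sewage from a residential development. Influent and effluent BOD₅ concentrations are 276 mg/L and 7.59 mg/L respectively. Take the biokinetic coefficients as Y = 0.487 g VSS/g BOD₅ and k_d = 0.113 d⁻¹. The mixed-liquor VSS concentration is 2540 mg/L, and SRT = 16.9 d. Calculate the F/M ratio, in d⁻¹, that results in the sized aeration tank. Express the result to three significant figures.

From the SRT design equation V = Y Q (S₀−S) θ_c / [X (1 + k_d θ_c)] = 0.487 × 1170 × (276 − 7.59) × 16.9 / [2540 × (1 + 0.113 × 16.9)] = 2.58×10^6 / 7391 = 349.7 m³.
F/M = applied load / biomass = Q·S₀/(V·X) = 1170 × 276 / (349.7 × 2540) = 0.3635 d⁻¹.

F/M ≈ 0.364 d⁻¹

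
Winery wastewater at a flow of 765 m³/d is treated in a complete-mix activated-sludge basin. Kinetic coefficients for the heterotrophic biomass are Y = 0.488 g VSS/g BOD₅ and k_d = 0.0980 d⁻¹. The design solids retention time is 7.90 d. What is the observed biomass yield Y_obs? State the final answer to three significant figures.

Y_obs ≈ 0.275 g VSS/g BOD₅

Correct the yield for decay: Y_obs = Y/(1 + k_d θ_c) = 0.488 / (1 + 0.0980 × 7.90) = 0.488 / 1.774 = 0.2751.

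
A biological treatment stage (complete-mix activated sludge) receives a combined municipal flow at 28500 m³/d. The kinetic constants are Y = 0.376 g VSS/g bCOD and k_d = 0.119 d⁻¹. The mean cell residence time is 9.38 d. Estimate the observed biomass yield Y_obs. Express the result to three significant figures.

Observed yield with endogenous decay: Y_obs = Y / (1 + k_d·θ_c) = 0.376 / (1 + 0.119 × 9.38) = 0.376 / 2.116 = 0.1777 g VSS/g bCOD.

Y_obs ≈ 0.178 g VSS/g bCOD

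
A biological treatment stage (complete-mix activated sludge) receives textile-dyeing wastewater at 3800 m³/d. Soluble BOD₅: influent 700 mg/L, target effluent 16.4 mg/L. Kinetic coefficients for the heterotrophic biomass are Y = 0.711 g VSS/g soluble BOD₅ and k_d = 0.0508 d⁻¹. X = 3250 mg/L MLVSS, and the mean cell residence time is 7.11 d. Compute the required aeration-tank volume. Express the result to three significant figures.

Rearranging the biomass balance for a CMAS with decay, V = Y·Q·ΔS·θ_c / [X·(1+k_d θ_c)] = 0.711 × 3800 × (700 − 16.4) × 7.11 / [3250 × (1 + 0.0508 × 7.11)] = 1.31×10^7 / 4424 = 2968 m³.

V ≈ 2970 m³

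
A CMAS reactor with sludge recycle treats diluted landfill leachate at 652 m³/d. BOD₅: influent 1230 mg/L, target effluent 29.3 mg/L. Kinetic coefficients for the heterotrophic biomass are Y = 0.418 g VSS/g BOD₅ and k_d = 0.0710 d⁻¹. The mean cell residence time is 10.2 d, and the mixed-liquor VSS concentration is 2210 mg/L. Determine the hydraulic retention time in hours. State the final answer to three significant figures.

Rearranging the biomass balance for a CMAS with decay, V = Y·Q·ΔS·θ_c / [X·(1+k_d θ_c)] = 0.418 × 652 × (1230 − 29.3) × 10.2 / [2210 × (1 + 0.0710 × 10.2)] = 3.34×10^6 / 3810 = 875.9 m³.
τ = V/Q = 875.9/652 = 1.343 d, or 32.24 h.

τ ≈ 32.2 h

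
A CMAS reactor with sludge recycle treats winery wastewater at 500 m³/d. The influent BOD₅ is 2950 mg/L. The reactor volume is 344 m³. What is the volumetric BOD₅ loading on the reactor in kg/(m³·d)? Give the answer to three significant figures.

L_v ≈ 4.29 kg BOD₅/(m³·d)

Volumetric loading L_v = Q·S₀ / V = 500 × 2950 g/m³ / 344.0 m³ = 4288 g/(m³·d) = 4.288 kg BOD₅/(m³·d).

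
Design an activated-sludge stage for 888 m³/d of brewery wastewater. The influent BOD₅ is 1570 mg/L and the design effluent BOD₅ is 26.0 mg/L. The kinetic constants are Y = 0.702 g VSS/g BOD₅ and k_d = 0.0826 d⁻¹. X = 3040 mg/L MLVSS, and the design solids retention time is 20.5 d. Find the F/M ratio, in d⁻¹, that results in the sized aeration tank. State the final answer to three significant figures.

Rearranging the biomass balance for a CMAS with decay, V = Y·Q·ΔS·θ_c / [X·(1+k_d θ_c)] = 0.702 × 888 × (1570 − 26.0) × 20.5 / [3040 × (1 + 0.0826 × 20.5)] = 1.97×10^7 / 8188 = 2410 m³.
F/M = applied load / biomass = Q·S₀/(V·X) = 888 × 1570 / (2410 × 3040) = 0.1903 d⁻¹.

F/M ≈ 0.190 d⁻¹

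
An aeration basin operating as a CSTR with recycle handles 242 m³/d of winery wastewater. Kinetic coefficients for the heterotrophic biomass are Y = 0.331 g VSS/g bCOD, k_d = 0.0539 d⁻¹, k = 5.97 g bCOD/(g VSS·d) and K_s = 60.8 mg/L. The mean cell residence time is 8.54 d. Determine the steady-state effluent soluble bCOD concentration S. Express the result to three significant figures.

S ≈ 5.76 mg/L

From the Monod/SRT balance for a CMAS, S = K_s·(1+k_d θ_c)/[θ_c·(Y k − k_d) − 1] = 60.8 × (1 + 0.0539 × 8.54) / [8.54 × (0.331 × 5.97 − 0.0539) − 1] = 88.79 / 15.42 = 5.760 mg/L.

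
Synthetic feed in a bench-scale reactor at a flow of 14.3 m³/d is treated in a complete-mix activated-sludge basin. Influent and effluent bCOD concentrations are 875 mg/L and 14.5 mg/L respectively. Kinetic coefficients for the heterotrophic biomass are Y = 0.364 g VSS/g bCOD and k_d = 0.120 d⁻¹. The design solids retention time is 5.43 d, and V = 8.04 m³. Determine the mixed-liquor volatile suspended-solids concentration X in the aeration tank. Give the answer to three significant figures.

X = Y·Q·ΔS·θ_c / [V·(1 + k_d θ_c)] = 0.364 × 14.3 × (875 − 14.5) × 5.43 / [8.04 × (1 + 0.120 × 5.43)] = 1832 mg/L.

X ≈ 1830 mg/L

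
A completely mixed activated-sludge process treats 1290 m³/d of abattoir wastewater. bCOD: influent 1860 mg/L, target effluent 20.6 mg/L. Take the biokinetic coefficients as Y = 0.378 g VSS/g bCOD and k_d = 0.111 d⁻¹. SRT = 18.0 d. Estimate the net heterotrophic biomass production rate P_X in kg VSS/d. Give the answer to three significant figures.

The observed yield is Y_obs = Y/(1 + k_d·θ_c) = 0.378 / (1 + 0.111 × 18.0) = 0.378 / 2.998 = 0.1261 g VSS per g bCOD removed.
Mass of bCOD removed per day: Q(S₀ − S) = 1290 × 1839 g/m³ = 2373 kg/d.
Biomass produced: P_X = Y_obs·Q·ΔS = 0.1261 × 2373 ≈ 299.2 kg VSS/d.

P_X ≈ 299 kg VSS/d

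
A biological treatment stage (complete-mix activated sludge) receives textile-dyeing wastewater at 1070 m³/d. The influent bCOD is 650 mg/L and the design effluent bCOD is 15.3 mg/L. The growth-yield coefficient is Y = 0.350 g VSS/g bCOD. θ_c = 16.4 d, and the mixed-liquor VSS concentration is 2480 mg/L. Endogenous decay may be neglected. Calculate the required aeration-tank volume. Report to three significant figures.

With k_d = 0 the design equation reduces to V = Y Q (S₀−S) θ_c / X = 0.350 × 1070 × (650 − 15.3) × 16.4 / 2480 = 1572 m³.

V ≈ 1570 m³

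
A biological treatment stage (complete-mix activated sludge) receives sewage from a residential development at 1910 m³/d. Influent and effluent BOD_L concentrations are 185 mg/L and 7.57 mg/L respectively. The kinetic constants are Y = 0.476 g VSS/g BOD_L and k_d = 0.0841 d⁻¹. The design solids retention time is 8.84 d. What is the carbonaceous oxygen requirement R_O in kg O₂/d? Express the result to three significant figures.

Observed yield with endogenous decay: Y_obs = Y / (1 + k_d·θ_c) = 0.476 / (1 + 0.0841 × 8.84) = 0.476 / 1.743 = 0.2730 g VSS/g BOD_L.
Substrate removed = Q·(S₀ − S) = 1910 m³/d × (185 − 7.57) g/m³ = 3.39×10^5 g/d = 338.9 kg/d.
P_X = Y_obs·Q·(S₀ − S) = 0.2730 × 338.9 = 92.53 kg VSS/d.
R_O = Q·ΔS − 1.42 P_X = 338.9 − 131.4 = 207.5 kg O₂/d.

R_O ≈ 208 kg O₂/d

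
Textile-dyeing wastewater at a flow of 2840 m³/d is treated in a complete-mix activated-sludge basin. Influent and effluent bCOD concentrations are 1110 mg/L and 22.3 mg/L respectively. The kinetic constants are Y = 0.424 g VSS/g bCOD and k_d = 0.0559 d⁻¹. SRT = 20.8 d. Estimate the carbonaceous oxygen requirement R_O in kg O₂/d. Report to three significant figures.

R_O ≈ 2230 kg O₂/d

The observed yield is Y_obs = Y/(1 + k_d·θ_c) = 0.424 / (1 + 0.0559 × 20.8) = 0.424 / 2.163 = 0.1960 g VSS per g bCOD removed.
Substrate removed = Q·(S₀ − S) = 2840 m³/d × (1110 − 22.3) g/m³ = 3.09×10^6 g/d = 3089 kg/d.
P_X = Y_obs·Q·(S₀ − S) = 0.1960 × 3089 = 605.6 kg VSS/d.
R_O = Q·ΔS − 1.42 P_X = 3089 − 860.0 = 2229 kg O₂/d.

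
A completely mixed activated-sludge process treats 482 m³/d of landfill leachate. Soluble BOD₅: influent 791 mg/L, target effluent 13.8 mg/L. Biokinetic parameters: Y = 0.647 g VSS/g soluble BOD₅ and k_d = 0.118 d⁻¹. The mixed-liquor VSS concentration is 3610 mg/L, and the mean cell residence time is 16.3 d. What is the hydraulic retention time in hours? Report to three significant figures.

From the SRT design equation V = Y Q (S₀−S) θ_c / [X (1 + k_d θ_c)] = 0.647 × 482 × (791 − 13.8) × 16.3 / [3610 × (1 + 0.118 × 16.3)] = 3.95×10^6 / 10553 = 374.3 m³.
Hydraulic retention time τ = V/Q = 374.3 / 482 = 0.7767 d = 18.64 h.

τ ≈ 18.6 h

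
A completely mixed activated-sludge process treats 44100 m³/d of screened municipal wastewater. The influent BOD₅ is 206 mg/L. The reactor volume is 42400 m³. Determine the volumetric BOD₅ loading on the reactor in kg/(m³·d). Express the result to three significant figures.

L_v ≈ 0.214 kg BOD₅/(m³·d)

Volumetric loading L_v = Q·S₀ / V = 44100 × 206 g/m³ / 42400 m³ = 214.3 g/(m³·d) = 0.2143 kg BOD₅/(m³·d).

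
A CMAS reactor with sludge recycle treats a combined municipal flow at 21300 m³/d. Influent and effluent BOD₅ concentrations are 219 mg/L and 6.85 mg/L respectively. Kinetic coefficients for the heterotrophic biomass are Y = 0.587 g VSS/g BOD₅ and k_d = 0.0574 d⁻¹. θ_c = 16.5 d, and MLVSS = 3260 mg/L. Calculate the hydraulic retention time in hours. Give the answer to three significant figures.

Steady-state biomass mass balance: V·X·(1 + k_d·θ_c) = Y·Q·(S₀ − S)·θ_c, so V = 0.587 × 21300 × (219 − 6.85) × 16.5 / [3260 × (1 + 0.0574 × 16.5)] = 4.38×10^7 / 6348 = 6895 m³.
τ = V/Q = 6895/21300 = 0.3237 d, or 7.769 h.

τ ≈ 7.77 h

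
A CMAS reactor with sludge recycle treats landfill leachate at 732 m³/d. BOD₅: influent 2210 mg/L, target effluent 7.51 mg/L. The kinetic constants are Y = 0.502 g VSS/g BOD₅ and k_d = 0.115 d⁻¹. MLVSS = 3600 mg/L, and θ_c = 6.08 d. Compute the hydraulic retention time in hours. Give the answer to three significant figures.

Steady-state biomass mass balance: V·X·(1 + k_d·θ_c) = Y·Q·(S₀ − S)·θ_c, so V = 0.502 × 732 × (2210 − 7.51) × 6.08 / [3600 × (1 + 0.115 × 6.08)] = 4.92×10^6 / 6117 = 804.4 m³.
HRT = V/Q = 804.4 m³ / 732 m³·d⁻¹ = 1.099 d × 24 = 26.37 h.

τ ≈ 26.4 h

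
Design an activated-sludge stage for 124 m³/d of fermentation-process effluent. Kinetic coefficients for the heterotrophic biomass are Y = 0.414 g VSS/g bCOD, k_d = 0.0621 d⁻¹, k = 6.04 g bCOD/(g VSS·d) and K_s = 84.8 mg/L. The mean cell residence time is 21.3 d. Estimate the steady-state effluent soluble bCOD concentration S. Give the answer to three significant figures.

Effluent substrate depends only on kinetics and SRT: S = K_s(1 + k_d θ_c) / [θ_c(Yk − k_d) − 1] = 84.8 × (1 + 0.0621 × 21.3) / [21.3 × (0.414 × 6.04 − 0.0621) − 1] = 197.0 / 50.94 = 3.867 mg/L.

S ≈ 3.87 mg/L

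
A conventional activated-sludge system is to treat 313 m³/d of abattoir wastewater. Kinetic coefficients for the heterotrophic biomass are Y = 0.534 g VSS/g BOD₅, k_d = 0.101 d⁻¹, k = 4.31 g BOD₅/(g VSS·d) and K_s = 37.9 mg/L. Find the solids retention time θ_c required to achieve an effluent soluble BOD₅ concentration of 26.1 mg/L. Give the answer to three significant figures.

At the target effluent, Y k S/(K_s+S) = 0.534×4.31×26.1/64.00 = 0.9386 d⁻¹.
Then 1/θ_c = μ − k_d = 0.9386 − 0.101 = 0.8376 d⁻¹, giving θ_c = 1.194 d.

θ_c ≈ 1.19 d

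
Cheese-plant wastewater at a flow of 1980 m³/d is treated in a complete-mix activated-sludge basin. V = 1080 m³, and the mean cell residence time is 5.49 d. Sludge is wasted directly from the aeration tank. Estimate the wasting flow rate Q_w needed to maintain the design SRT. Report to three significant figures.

Q_w ≈ 197 m³/d

For wasting at MLVSS concentration, Q_w = V/θ_c = 1080/5.49 = 196.7 m³/d.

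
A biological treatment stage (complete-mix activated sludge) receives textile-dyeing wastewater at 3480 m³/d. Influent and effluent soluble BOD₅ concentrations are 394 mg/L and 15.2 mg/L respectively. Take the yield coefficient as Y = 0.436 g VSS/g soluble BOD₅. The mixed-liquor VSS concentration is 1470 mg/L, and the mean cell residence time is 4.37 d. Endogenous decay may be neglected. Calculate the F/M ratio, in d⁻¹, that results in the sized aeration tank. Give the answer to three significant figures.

With k_d = 0 the design equation reduces to V = Y Q (S₀−S) θ_c / X = 0.436 × 3480 × (394 − 15.2) × 4.37 / 1470 = 1709 m³.
Food-to-microorganism ratio F/M = Q S₀ / (V X) = 3480 × 394 / (1709 × 1470) = 0.5459 d⁻¹.

F/M ≈ 0.546 d⁻¹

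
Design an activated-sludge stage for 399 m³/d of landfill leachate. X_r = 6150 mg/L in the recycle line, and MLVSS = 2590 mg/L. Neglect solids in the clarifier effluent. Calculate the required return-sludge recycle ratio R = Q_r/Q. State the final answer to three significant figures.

Mass balance around the secondary clarifier (neglecting effluent solids): R = X / (X_r − X) = 2590 / (6150 − 2590) = 0.7275.

R ≈ 0.728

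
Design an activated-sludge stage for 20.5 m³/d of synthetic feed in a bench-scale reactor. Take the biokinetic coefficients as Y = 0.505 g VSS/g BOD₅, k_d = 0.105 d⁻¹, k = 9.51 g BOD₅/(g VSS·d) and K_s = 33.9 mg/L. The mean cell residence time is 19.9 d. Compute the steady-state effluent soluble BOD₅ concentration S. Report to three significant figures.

S ≈ 1.13 mg/L

For a completely mixed reactor with recycle the Lawrence–McCarty relation gives S = K_s·(1 + k_d·θ_c) / [θ_c·(Y·k − k_d) − 1] = 33.9 × (1 + 0.105 × 19.9) / [19.9 × (0.505 × 9.51 − 0.105) − 1] = 104.7 / 92.48 = 1.132 mg/L.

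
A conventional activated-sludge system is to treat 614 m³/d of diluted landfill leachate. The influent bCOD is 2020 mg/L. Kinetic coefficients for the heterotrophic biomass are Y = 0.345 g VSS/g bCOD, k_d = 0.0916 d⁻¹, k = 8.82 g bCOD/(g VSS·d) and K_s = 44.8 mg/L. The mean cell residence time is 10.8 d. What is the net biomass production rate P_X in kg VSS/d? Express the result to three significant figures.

P_X ≈ 215 kg VSS/d

Effluent substrate depends only on kinetics and SRT: S = K_s(1 + k_d θ_c) / [θ_c(Yk − k_d) − 1] = 44.8 × (1 + 0.0916 × 10.8) / [10.8 × (0.345 × 8.82 − 0.0916) − 1] = 89.12 / 30.87 = 2.887 mg/L.
The observed yield is Y_obs = Y/(1 + k_d·θ_c) = 0.345 / (1 + 0.0916 × 10.8) = 0.345 / 1.989 = 0.1734 g VSS per g bCOD removed.
Substrate removed = Q·(S₀ − S) = 614 m³/d × (2020 − 2.89) g/m³ = 1.24×10^6 g/d = 1239 kg/d.
Biomass produced: P_X = Y_obs·Q·ΔS = 0.1734 × 1239 ≈ 214.8 kg VSS/d.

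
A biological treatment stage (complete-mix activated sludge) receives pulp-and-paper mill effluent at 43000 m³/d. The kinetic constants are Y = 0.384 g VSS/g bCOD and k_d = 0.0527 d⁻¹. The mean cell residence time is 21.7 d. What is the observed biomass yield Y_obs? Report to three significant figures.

Observed yield with endogenous decay: Y_obs = Y / (1 + k_d·θ_c) = 0.384 / (1 + 0.0527 × 21.7) = 0.384 / 2.144 = 0.1791 g VSS/g bCOD.

Y_obs ≈ 0.179 g VSS/g bCOD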